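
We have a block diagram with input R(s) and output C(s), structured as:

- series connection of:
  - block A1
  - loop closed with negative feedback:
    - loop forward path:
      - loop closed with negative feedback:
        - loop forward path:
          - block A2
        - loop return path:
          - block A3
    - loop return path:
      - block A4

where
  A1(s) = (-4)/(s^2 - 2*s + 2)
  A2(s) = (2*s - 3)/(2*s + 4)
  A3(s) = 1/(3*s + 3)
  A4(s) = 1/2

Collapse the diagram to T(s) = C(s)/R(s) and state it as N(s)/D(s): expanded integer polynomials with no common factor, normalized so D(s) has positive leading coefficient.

(1) feedback reduction of A2, A3: (6*s^2 - 3*s - 9)/(6*s^2 + 20*s + 9)
(2) feedback reduction of [A2/(1+A2*A3)], A4: (12*s^2 - 6*s - 18)/(18*s^2 + 37*s + 9)
(3) combine A1, [[A2/(1+A2*A3)]/(1+[A2/(1+A2*A3)]*A4)] in series: this yields T(s), and no further normalization is needed

Therefore the answer is (-48*s^2 + 24*s + 72)/(18*s^4 + s^3 - 29*s^2 + 56*s + 18).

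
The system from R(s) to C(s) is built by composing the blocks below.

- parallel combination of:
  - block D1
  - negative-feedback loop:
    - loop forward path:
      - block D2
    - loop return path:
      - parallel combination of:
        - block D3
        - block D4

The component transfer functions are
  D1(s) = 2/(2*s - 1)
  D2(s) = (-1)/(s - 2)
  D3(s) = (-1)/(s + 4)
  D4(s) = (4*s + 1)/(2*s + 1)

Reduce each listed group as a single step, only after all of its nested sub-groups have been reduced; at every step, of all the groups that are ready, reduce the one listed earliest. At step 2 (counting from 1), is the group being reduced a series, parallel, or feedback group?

Reducing step by step:

Step 1: combine D3, D4 in parallel
Step 2: collapse the loop (D2 forward, (D3+D4) return)
Step 3: sum the parallel branches D1, [D2/(1+D2*(D3+D4))]
The group at step 2 is a feedback group.

Answer: feedback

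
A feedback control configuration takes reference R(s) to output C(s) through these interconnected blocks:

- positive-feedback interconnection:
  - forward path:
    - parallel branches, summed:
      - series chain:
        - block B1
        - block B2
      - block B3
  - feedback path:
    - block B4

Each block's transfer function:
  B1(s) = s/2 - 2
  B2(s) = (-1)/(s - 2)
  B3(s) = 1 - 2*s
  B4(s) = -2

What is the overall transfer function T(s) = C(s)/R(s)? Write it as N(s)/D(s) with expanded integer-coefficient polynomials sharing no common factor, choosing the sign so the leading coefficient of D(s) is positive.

First reduce the diagram to T(s).

(1) reduce the series chain B1, B2 gives (4 - s)/(2*s - 4)
(2) combine (B1*B2), B3 in parallel gives (-4*s^2 + 9*s)/(2*s - 4)
(3) close the feedback loop around ((B1*B2)+B3), B4; the result is T(s) itself (integer coefficients, no common factor, positive leading denominator coefficient)

Answer: (4*s^2 - 9*s)/(8*s^2 - 20*s + 4)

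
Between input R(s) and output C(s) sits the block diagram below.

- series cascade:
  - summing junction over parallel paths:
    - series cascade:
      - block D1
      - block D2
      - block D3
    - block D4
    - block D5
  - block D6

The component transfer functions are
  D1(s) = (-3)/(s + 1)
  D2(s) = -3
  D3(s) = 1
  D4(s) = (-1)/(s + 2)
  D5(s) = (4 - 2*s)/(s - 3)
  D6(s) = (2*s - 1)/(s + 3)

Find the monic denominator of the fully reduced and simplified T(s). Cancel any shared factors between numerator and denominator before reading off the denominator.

Answer: s^4 + 3*s^3 - 7*s^2 - 27*s - 18

Working:
1. multiply D1, D2, D3 (series) gives 9/(s + 1)
2. reduce the parallel group (D1*D2*D3), D4, D5 gives (-2*s^3 + 6*s^2 + s - 43)/(s^3 - 7*s - 6)
3. series reduction of ((D1*D2*D3)+D4+D5), D6 gives (-4*s^4 + 14*s^3 - 4*s^2 - 87*s + 43)/(s^4 + 3*s^3 - 7*s^2 - 27*s - 18)
Step 3 gives the fully reduced T(s), with no common factor left to cancel. The denominator is already monic (leading coefficient 1).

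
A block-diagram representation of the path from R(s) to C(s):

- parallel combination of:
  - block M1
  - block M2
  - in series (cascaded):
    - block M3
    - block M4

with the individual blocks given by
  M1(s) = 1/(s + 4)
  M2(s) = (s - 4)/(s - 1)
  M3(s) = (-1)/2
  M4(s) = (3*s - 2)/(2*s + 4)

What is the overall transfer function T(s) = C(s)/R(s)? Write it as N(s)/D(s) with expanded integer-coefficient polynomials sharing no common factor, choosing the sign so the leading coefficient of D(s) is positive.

Answer: (s^3 + 5*s^2 - 42*s - 144)/(4*s^3 + 20*s^2 + 8*s - 32)

Working:
1. combine M3, M4 in series -> (2 - 3*s)/(4*s + 8)
2. sum the parallel branches M1, M2, (M3*M4); the result is T(s) itself (integer coefficients, no common factor, positive leading denominator coefficient)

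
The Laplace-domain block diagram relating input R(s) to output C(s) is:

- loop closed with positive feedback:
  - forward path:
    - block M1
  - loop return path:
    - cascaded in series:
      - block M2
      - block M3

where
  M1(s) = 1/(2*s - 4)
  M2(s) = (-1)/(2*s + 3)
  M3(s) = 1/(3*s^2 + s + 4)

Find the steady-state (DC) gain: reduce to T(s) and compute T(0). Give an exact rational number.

The answer is -12/47.

Reasoning:
(1) multiply M2, M3 (series): (-1)/(6*s^3 + 11*s^2 + 11*s + 12)
(2) reduce the feedback loop with forward M1 and return (M2*M3): (6*s^3 + 11*s^2 + 11*s + 12)/(12*s^4 - 2*s^3 - 22*s^2 - 20*s - 47)
The step-2 result is T(s). Setting s = 0: T(0) = 12/(-47) = -12/47.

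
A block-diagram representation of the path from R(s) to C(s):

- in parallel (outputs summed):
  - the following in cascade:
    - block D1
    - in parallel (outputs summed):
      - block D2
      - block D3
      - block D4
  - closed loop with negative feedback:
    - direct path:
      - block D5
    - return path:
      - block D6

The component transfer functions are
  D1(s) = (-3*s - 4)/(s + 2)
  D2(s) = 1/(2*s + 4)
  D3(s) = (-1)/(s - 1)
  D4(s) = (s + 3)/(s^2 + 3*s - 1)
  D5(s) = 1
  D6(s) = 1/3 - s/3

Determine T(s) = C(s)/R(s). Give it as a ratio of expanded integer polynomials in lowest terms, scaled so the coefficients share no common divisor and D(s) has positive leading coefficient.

[1] parallel reduction of D2, D3, D4 gives (s^3 - 12*s - 7)/(2*s^4 + 8*s^3 - 14*s + 4)
[2] series reduction of D1, (D2+D3+D4) gives (-3*s^4 - 4*s^3 + 36*s^2 + 69*s + 28)/(2*s^5 + 12*s^4 + 16*s^3 - 14*s^2 - 24*s + 8)
[3] feedback reduction of D5, D6 gives (-3)/(s - 4)
[4] sum the parallel branches (D1*(D2+D3+D4)), [D5/(1+D5*D6)]: this yields T(s), and no further normalization is needed

Therefore the answer is (-9*s^5 - 28*s^4 + 4*s^3 - 33*s^2 - 176*s - 136)/(2*s^6 + 4*s^5 - 32*s^4 - 78*s^3 + 32*s^2 + 104*s - 32).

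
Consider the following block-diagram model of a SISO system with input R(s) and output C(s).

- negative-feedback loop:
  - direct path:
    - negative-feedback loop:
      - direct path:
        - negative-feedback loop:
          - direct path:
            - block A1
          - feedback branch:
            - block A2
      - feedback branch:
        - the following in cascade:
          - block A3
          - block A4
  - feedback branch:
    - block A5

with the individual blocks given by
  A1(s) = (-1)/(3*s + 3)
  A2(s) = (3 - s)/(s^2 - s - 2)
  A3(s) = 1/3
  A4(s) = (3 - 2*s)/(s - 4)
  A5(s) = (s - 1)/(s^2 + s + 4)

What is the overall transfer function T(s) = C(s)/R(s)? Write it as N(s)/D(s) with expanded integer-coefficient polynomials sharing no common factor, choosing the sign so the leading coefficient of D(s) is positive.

Answer: (-3*s^5 + 12*s^4 - 3*s^3 + 30*s^2 - 48*s - 96)/(9*s^6 - 25*s^5 - 30*s^4 - 79*s^3 + 45*s^2 + 368*s + 480)

Working:
1. close the feedback loop around A1, A2 gives (-s^2 + s + 2)/(3*s^3 - 8*s - 9)
2. combine A3, A4 in series gives (3 - 2*s)/(3*s - 12)
3. close the feedback loop around [A1/(1+A1*A2)], (A3*A4) gives (-3*s^3 + 15*s^2 - 6*s - 24)/(9*s^4 - 34*s^3 - 29*s^2 + 68*s + 114)
4. reduce the feedback loop with forward [[A1/(1+A1*A2)]/(1+[A1/(1+A1*A2)]*(A3*A4))] and return A5, which is the overall transfer function T(s) = C(s)/R(s) in lowest terms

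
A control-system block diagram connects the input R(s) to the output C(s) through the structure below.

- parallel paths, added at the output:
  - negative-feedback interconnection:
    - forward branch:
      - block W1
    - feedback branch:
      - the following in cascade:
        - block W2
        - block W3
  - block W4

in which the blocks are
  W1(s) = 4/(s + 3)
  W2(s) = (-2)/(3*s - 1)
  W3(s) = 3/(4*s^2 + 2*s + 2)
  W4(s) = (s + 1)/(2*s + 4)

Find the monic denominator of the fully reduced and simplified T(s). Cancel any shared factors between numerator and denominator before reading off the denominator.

[1] reduce the series chain W2, W3 = (-3)/(6*s^3 + s^2 + 2*s - 1)
[2] close the feedback loop around W1, (W2*W3) = (24*s^3 + 4*s^2 + 8*s - 4)/(6*s^4 + 19*s^3 + 5*s^2 + 5*s - 15)
[3] parallel reduction of [W1/(1+W1*(W2*W3))], W4 = (6*s^5 + 73*s^4 + 128*s^3 + 42*s^2 + 14*s - 31)/(12*s^5 + 62*s^4 + 86*s^3 + 30*s^2 - 10*s - 60)
The result of step 3 is T(s) in lowest terms. Its denominator has leading coefficient 12; dividing the denominator through by 12 makes it monic.

Hence the answer: s^5 + 31*s^4/6 + 43*s^3/6 + 5*s^2/2 - 5*s/6 - 5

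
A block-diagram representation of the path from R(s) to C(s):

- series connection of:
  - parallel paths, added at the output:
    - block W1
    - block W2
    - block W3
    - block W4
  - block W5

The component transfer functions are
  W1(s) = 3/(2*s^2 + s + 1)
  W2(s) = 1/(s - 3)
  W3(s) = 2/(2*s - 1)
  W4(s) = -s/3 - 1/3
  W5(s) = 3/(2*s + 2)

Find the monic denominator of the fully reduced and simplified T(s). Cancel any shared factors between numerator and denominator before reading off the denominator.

First reduce the diagram to T(s).

[1] parallel reduction of W1, W2, W3, W4: (-4*s^5 + 8*s^4 + 35*s^3 - 9*s^2 - 71*s + 3)/(12*s^4 - 36*s^3 + 3*s^2 - 12*s + 9)
[2] series reduction of (W1+W2+W3+W4), W5: (-4*s^5 + 8*s^4 + 35*s^3 - 9*s^2 - 71*s + 3)/(8*s^5 - 16*s^4 - 22*s^3 - 6*s^2 - 2*s + 6)
T(s) is the step-2 result (common factors already cancelled). Leading coefficient of the denominator: 8. Divide through by 8 for the monic polynomial.

Answer: s^5 - 2*s^4 - 11*s^3/4 - 3*s^2/4 - s/4 + 3/4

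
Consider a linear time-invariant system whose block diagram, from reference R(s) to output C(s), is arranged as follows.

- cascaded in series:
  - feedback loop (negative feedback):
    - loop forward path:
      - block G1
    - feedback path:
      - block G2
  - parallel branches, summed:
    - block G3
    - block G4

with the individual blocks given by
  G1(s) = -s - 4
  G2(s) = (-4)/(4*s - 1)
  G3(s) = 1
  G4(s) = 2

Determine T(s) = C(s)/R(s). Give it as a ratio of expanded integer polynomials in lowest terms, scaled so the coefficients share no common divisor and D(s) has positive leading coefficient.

Step 1 - close the feedback loop around G1, G2, giving (-4*s^2 - 15*s + 4)/(8*s + 15)
Step 2 - sum the parallel branches G3, G4, giving 3
Step 3 - series reduction of [G1/(1+G1*G2)], (G3+G4) - this is the overall T(s), already in the required normalized form

Therefore the answer is (-12*s^2 - 45*s + 12)/(8*s + 15).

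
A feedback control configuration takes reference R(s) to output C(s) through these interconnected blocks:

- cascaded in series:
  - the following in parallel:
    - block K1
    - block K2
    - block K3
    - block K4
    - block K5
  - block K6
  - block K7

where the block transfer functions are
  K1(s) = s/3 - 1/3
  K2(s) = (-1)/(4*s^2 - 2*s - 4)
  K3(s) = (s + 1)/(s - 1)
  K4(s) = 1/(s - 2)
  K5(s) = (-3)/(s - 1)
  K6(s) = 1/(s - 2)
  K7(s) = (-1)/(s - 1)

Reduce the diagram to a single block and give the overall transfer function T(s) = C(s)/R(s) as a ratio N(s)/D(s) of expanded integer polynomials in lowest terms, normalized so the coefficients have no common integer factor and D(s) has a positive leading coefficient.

Reducing step by step:

Step 1. add K1, K2, K3, K4, K5 (parallel) = (4*s^5 - 6*s^4 - 18*s^3 + 37*s^2 + 11*s - 34)/(12*s^4 - 42*s^3 + 30*s^2 + 24*s - 24)
Step 2. series reduction of (K1+K2+K3+K4+K5), K6, K7: this yields T(s), and no further normalization is needed

Answer: (-4*s^5 + 6*s^4 + 18*s^3 - 37*s^2 - 11*s + 34)/(12*s^6 - 78*s^5 + 180*s^4 - 150*s^3 - 36*s^2 + 120*s - 48)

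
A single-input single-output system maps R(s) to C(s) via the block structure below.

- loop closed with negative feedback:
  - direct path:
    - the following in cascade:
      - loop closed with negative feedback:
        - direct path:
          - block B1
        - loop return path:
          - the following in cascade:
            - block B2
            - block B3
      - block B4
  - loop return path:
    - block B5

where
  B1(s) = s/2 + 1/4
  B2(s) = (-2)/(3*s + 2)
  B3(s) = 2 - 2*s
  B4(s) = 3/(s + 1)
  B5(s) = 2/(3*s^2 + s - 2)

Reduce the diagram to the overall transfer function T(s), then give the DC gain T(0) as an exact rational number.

Step 1 - multiply B2, B3 (series) = (4*s - 4)/(3*s + 2)
Step 2 - close the feedback loop around B1, (B2*B3) = (6*s^2 + 7*s + 2)/(8*s^2 + 8*s + 4)
Step 3 - cascade [B1/(1+B1*(B2*B3))], B4 = (18*s^2 + 21*s + 6)/(8*s^3 + 16*s^2 + 12*s + 4)
Step 4 - collapse the loop (([B1/(1+B1*(B2*B3))]*B4) forward, B5 return) = (54*s^4 + 81*s^3 + 3*s^2 - 36*s - 12)/(24*s^5 + 56*s^4 + 36*s^3 + 28*s^2 + 22*s + 4)
Step 4 gives the overall T(s). Then T(0) = -12/4 = -3.

Answer: -3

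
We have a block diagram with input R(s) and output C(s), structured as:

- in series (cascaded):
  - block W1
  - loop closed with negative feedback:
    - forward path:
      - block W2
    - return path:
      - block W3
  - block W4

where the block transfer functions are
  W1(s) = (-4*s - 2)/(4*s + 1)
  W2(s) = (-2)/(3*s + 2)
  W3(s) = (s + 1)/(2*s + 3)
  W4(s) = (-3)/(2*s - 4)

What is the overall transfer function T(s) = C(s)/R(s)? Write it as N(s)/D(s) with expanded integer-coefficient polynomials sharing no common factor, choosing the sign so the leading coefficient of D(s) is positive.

Reducing step by step:

[1] close the feedback loop around W2, W3; result (-4*s - 6)/(6*s^2 + 11*s + 4)
[2] series reduction of W1, [W2/(1+W2*W3)], W4 - this is the overall T(s), already in the required normalized form

Answer: (-12*s - 18)/(12*s^3 - 5*s^2 - 34*s - 8)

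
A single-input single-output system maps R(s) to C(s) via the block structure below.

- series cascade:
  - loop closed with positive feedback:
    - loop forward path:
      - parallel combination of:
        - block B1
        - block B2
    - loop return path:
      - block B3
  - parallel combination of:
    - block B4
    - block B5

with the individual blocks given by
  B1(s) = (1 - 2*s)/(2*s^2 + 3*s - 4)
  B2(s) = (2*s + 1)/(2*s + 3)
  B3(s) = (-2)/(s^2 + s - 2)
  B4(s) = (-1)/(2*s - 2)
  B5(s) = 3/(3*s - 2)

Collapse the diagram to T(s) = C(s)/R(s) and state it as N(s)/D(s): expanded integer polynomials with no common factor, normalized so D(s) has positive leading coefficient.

First reduce the diagram to T(s).

(1) reduce the parallel group B1, B2 -> (4*s^3 + 4*s^2 - 9*s - 1)/(4*s^3 + 12*s^2 + s - 12)
(2) apply the feedback formula to (B1+B2), B3 -> (4*s^5 + 8*s^4 - 13*s^3 - 18*s^2 + 17*s + 2)/(4*s^5 + 16*s^4 + 13*s^3 - 27*s^2 - 32*s + 22)
(3) parallel reduction of B4, B5 -> (3*s - 4)/(6*s^2 - 10*s + 4)
(4) multiply [(B1+B2)/(1-(B1+B2)*B3)], (B4+B5) (series): this yields T(s), and no further normalization is needed

Answer: (12*s^5 + 20*s^4 - 51*s^3 - 53*s^2 + 70*s + 8)/(24*s^6 + 80*s^5 + 14*s^4 - 214*s^3 - 84*s^2 + 260*s - 88)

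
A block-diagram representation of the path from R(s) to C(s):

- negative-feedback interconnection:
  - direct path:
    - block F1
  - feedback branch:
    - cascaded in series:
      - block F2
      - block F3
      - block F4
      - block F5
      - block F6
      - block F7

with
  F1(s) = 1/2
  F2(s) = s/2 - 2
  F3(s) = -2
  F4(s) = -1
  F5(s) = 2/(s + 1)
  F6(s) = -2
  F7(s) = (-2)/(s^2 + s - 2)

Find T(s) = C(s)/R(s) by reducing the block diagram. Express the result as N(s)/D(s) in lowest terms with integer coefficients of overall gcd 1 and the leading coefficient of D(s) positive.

Step 1: reduce the series chain F2, F3, F4, F5, F6, F7 -> (8*s - 32)/(s^3 + 2*s^2 - s - 2)
Step 2: reduce the feedback loop with forward F1 and return (F2*F3*F4*F5*F6*F7); the result is T(s) itself (integer coefficients, no common factor, positive leading denominator coefficient)

Hence the answer: (s^3 + 2*s^2 - s - 2)/(2*s^3 + 4*s^2 + 6*s - 36)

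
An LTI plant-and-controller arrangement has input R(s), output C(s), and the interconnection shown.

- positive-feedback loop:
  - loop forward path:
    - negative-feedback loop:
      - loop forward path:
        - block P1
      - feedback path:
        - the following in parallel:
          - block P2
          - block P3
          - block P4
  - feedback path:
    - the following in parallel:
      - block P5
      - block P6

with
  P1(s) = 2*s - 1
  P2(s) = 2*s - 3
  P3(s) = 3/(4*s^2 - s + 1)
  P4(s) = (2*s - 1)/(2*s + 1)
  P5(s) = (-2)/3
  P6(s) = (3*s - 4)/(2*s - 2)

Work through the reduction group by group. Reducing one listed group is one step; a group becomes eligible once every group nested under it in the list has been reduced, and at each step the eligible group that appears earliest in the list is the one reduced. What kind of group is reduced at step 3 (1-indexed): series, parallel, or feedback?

Answer: parallel

Working:
[1] combine P2, P3, P4 in parallel
[2] apply the feedback formula to P1, (P2+P3+P4)
[3] add P5, P6 (parallel)
[4] close the feedback loop around [P1/(1+P1*(P2+P3+P4))], (P5+P6)
Step 3 collapses a parallel group.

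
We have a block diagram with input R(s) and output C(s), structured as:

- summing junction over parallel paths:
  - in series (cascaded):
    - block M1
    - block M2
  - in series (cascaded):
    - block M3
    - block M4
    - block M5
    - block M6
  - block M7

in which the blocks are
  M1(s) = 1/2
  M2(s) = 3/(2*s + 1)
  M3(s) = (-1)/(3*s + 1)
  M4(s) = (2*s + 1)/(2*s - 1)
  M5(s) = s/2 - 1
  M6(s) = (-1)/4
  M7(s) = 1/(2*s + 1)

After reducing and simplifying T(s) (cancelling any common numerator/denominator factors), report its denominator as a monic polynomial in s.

Reducing step by step:

Step 1 - combine M1, M2 in series -> 3/(4*s + 2)
Step 2 - multiply M3, M4, M5, M6 (series) -> (2*s^2 - 3*s - 2)/(48*s^2 - 8*s - 8)
Step 3 - sum the parallel branches (M1*M2), (M3*M4*M5*M6), M7 -> (4*s^3 + 116*s^2 - 27*s - 22)/(96*s^3 + 32*s^2 - 24*s - 8)
That last expression is T(s), already simplified. Scaling its denominator by 1/96 (the reciprocal of the leading coefficient) yields the monic denominator.

Answer: s^3 + s^2/3 - s/4 - 1/12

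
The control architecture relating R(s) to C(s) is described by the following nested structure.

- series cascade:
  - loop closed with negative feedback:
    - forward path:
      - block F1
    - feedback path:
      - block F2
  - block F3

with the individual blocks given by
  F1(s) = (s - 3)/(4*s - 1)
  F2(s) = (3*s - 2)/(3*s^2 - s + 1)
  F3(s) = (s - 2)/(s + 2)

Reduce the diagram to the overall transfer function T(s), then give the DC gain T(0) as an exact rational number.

Answer: 3/5

Working:
[1] reduce the feedback loop with forward F1 and return F2 = (3*s^3 - 10*s^2 + 4*s - 3)/(12*s^3 - 4*s^2 - 6*s + 5)
[2] series reduction of [F1/(1+F1*F2)], F3 = (3*s^4 - 16*s^3 + 24*s^2 - 11*s + 6)/(12*s^4 + 20*s^3 - 14*s^2 - 7*s + 10)
That last expression is T(s); at s = 0 only the constant terms survive, so T(0) = 6/10 = 3/5.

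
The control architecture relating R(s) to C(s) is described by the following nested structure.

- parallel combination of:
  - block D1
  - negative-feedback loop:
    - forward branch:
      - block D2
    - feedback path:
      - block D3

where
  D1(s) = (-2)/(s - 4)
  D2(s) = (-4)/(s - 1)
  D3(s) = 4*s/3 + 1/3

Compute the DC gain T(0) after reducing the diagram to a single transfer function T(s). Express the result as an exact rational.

Step 1. apply the feedback formula to D2, D3; result 12/(13*s + 7)
Step 2. sum the parallel branches D1, [D2/(1+D2*D3)]; result (-14*s - 62)/(13*s^2 - 45*s - 28)
That last expression is T(s); at s = 0 only the constant terms survive, so T(0) = -62/(-28) = 31/14.

Final answer: 31/14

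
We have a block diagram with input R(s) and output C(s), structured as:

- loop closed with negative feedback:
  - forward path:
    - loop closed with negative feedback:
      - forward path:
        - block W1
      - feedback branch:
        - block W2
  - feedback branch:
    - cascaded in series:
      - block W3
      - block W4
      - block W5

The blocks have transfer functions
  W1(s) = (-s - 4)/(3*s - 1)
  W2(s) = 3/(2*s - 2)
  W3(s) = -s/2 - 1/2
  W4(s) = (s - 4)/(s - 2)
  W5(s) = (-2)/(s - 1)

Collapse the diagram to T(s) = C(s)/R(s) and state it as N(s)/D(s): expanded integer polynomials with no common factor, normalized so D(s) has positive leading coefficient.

Reducing step by step:

1. feedback reduction of W1, W2 gives (-2*s^2 - 6*s + 8)/(6*s^2 - 11*s - 10)
2. series reduction of W3, W4, W5 gives (s^2 - 3*s - 4)/(s^2 - 3*s + 2)
3. close the feedback loop around [W1/(1+W1*W2)], (W3*W4*W5) - this is the overall T(s), already in the required normalized form

Answer: (-2*s^3 - 2*s^2 + 20*s - 16)/(4*s^3 - 25*s^2 + 44*s + 52)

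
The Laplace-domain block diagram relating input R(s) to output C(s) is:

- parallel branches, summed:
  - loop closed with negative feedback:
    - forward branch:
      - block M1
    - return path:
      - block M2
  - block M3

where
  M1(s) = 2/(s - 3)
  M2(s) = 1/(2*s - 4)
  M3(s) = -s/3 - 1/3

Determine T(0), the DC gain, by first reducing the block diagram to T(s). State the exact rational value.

Answer: -19/21

Working:
1. close the feedback loop around M1, M2 -> (2*s - 4)/(s^2 - 5*s + 7)
2. add [M1/(1+M1*M2)], M3 (parallel) -> (-s^3 + 4*s^2 + 4*s - 19)/(3*s^2 - 15*s + 21)
The step-2 result is T(s). Setting s = 0: T(0) = -19/21.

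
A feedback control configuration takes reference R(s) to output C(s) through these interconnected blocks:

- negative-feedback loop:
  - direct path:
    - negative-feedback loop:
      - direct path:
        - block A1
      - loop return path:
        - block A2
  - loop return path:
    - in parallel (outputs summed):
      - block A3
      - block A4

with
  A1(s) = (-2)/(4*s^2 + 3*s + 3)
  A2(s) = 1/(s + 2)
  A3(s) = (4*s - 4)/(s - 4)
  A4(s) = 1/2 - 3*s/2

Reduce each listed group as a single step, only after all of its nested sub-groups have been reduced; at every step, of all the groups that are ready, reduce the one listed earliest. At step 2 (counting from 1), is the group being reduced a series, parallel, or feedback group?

Step 1. reduce the feedback loop with forward A1 and return A2
Step 2. add A3, A4 (parallel)
Step 3. close the feedback loop around [A1/(1+A1*A2)], (A3+A4)
Step 2 collapses a parallel group.

Final answer: parallel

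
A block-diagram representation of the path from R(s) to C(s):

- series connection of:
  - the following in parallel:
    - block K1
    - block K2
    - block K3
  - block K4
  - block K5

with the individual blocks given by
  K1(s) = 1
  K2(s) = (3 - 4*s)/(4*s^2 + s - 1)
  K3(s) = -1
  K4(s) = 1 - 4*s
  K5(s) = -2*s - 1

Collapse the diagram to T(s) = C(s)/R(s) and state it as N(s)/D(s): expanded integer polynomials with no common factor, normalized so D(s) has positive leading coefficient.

First reduce the diagram to T(s).

Step 1. reduce the parallel group K1, K2, K3: (3 - 4*s)/(4*s^2 + s - 1)
Step 2. multiply (K1+K2+K3), K4, K5 (series): this yields T(s), and no further normalization is needed

Answer: (-32*s^3 + 16*s^2 + 10*s - 3)/(4*s^2 + s - 1)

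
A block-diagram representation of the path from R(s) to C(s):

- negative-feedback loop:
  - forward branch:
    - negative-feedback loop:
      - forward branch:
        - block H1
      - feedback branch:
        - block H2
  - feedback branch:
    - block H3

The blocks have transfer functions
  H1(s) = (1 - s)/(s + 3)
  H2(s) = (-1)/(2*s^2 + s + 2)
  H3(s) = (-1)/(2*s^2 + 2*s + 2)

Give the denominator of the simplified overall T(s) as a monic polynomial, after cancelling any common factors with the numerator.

Answer: s^5 + 9*s^4/2 + 8*s^3 + 35*s^2/4 + 23*s/4 + 2

Working:
Step 1 - collapse the loop (H1 forward, H2 return); result (-2*s^3 + s^2 - s + 2)/(2*s^3 + 7*s^2 + 6*s + 5)
Step 2 - feedback reduction of [H1/(1+H1*H2)], H3; result (-4*s^5 - 2*s^4 - 4*s^3 + 4*s^2 + 2*s + 4)/(4*s^5 + 18*s^4 + 32*s^3 + 35*s^2 + 23*s + 8)
That last expression is T(s), already simplified. Scaling its denominator by 1/4 (the reciprocal of the leading coefficient) yields the monic denominator.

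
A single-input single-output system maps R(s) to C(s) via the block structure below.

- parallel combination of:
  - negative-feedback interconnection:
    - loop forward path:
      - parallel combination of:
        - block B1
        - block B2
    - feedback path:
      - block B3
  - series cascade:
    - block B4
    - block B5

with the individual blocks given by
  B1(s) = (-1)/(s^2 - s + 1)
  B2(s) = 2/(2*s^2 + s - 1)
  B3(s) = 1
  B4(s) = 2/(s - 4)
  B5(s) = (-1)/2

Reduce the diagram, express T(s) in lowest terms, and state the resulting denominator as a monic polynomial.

Reducing step by step:

(1) add B1, B2 (parallel); result (3 - 3*s)/(2*s^4 - s^3 + 2*s - 1)
(2) feedback reduction of (B1+B2), B3; result (3 - 3*s)/(2*s^4 - s^3 - s + 2)
(3) cascade B4, B5; result (-1)/(s - 4)
(4) add [(B1+B2)/(1+(B1+B2)*B3)], (B4*B5) (parallel); result (-2*s^4 + s^3 - 3*s^2 + 16*s - 14)/(2*s^5 - 9*s^4 + 4*s^3 - s^2 + 6*s - 8)
The result of step 4 is T(s) in lowest terms. Its denominator has leading coefficient 2; dividing the denominator through by 2 makes it monic.

Answer: s^5 - 9*s^4/2 + 2*s^3 - s^2/2 + 3*s - 4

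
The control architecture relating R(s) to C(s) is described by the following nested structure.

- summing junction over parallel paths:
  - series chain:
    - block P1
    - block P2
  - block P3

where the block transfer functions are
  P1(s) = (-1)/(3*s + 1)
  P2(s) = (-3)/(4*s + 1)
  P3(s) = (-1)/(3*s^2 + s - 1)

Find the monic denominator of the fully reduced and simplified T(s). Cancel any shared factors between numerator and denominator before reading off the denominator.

Step 1 - cascade P1, P2 gives 3/(12*s^2 + 7*s + 1)
Step 2 - reduce the parallel group (P1*P2), P3 gives (-3*s^2 - 4*s - 4)/(36*s^4 + 33*s^3 - 2*s^2 - 6*s - 1)
Step 2 gives the fully reduced T(s), with no common factor left to cancel. The denominator's leading coefficient is 36, so divide each of its coefficients by 36 to get the monic form.

Answer: s^4 + 11*s^3/12 - s^2/18 - s/6 - 1/36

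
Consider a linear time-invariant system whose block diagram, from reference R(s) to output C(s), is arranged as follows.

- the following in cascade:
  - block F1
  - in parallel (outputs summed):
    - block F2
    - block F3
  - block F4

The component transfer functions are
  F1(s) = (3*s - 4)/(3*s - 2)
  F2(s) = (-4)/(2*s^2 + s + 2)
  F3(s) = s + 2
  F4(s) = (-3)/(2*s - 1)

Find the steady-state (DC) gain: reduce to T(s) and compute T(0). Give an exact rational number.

Answer: 0

Working:
(1) add F2, F3 (parallel) = (2*s^3 + 5*s^2 + 4*s)/(2*s^2 + s + 2)
(2) series reduction of F1, (F2+F3), F4 = (-18*s^4 - 21*s^3 + 24*s^2 + 48*s)/(12*s^4 - 8*s^3 + 9*s^2 - 12*s + 4)
The step-2 result is T(s). Setting s = 0: T(0) = 0/4 = 0.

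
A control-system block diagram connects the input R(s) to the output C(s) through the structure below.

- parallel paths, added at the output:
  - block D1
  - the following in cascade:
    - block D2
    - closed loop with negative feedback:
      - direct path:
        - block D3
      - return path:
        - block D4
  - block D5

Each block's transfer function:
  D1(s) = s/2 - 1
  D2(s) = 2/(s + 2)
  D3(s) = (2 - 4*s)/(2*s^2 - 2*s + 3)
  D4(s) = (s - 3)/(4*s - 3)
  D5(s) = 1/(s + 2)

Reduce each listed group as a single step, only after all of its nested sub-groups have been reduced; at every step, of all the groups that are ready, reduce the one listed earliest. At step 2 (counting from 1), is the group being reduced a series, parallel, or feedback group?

Step 1 - feedback reduction of D3, D4
Step 2 - multiply D2, [D3/(1+D3*D4)] (series)
Step 3 - reduce the parallel group D1, (D2*[D3/(1+D3*D4)]), D5
At step 2 the group reduced is series.

Answer: series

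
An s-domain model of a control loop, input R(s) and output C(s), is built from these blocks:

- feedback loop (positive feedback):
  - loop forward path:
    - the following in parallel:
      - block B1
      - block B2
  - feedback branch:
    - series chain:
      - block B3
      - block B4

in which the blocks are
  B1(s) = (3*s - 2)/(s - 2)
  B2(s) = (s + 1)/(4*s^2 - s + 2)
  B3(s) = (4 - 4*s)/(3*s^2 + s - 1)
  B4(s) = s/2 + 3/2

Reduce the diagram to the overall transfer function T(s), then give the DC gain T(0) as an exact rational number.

The answer is 3/20.

Reasoning:
Step 1 - sum the parallel branches B1, B2 = (12*s^3 - 10*s^2 + 7*s - 6)/(4*s^3 - 9*s^2 + 4*s - 4)
Step 2 - cascade B3, B4 = (-2*s^2 - 4*s + 6)/(3*s^2 + s - 1)
Step 3 - close the feedback loop around (B1+B2), (B3*B4) = (36*s^5 - 18*s^4 - s^3 - s^2 - 13*s + 6)/(36*s^5 + 5*s^4 - 99*s^3 + 77*s^2 - 74*s + 40)
The step-3 result is T(s). Setting s = 0: T(0) = 6/40 = 3/20.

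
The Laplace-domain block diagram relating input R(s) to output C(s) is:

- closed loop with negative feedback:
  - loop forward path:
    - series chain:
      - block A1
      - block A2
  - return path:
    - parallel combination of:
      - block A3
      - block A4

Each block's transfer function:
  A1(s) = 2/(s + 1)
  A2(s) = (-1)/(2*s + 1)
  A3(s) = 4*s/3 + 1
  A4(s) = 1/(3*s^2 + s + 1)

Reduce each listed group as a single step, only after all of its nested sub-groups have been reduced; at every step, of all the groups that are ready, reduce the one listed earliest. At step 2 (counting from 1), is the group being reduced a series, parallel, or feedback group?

Reducing step by step:

1. cascade A1, A2
2. sum the parallel branches A3, A4
3. collapse the loop ((A1*A2) forward, (A3+A4) return)
Step 2 collapses a parallel group.

Answer: parallel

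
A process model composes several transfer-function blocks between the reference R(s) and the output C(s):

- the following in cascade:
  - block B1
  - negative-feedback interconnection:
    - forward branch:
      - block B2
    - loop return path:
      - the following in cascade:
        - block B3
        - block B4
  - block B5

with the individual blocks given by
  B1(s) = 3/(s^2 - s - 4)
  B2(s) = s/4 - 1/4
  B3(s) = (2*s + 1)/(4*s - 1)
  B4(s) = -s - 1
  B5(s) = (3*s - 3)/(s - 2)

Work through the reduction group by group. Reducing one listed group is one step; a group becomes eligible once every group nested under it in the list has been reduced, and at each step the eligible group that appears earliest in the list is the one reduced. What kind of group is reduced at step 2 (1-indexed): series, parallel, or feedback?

Step 1: combine B3, B4 in series
Step 2: apply the feedback formula to B2, (B3*B4)
Step 3: reduce the series chain B1, [B2/(1+B2*(B3*B4))], B5
At step 2 the group reduced is feedback.

Therefore the answer is feedback.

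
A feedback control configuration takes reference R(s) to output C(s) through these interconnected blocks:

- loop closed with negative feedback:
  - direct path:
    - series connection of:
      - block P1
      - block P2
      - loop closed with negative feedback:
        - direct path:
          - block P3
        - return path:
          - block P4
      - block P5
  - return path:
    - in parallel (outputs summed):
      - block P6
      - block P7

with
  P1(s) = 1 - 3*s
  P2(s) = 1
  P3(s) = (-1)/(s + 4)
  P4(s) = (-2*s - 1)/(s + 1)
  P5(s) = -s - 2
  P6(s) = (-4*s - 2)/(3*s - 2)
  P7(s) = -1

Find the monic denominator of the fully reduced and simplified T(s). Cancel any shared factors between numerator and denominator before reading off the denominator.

[1] close the feedback loop around P3, P4 = (-s - 1)/(s^2 + 7*s + 5)
[2] combine P1, P2, [P3/(1+P3*P4)], P5 in series = (-3*s^3 - 8*s^2 - 3*s + 2)/(s^2 + 7*s + 5)
[3] sum the parallel branches P6, P7 = (-7*s)/(3*s - 2)
[4] reduce the feedback loop with forward (P1*P2*[P3/(1+P3*P4)]*P5) and return (P6+P7) = (-9*s^4 - 18*s^3 + 7*s^2 + 12*s - 4)/(21*s^4 + 59*s^3 + 40*s^2 - 13*s - 10)
No further cancellation is possible in the step-4 result, so that is T(s). Its denominator becomes monic after dividing by the leading coefficient 21.

Final answer: s^4 + 59*s^3/21 + 40*s^2/21 - 13*s/21 - 10/21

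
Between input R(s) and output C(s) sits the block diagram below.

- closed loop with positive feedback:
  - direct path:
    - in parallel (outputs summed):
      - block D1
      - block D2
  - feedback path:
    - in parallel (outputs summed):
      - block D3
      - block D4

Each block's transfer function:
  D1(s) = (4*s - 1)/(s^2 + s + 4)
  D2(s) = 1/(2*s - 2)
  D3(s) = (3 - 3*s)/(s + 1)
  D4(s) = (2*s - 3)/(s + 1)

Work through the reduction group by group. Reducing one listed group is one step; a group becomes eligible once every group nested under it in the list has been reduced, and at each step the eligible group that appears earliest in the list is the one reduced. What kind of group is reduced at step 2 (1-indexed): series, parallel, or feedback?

Answer: parallel

Working:
Step 1: combine D1, D2 in parallel
Step 2: reduce the parallel group D3, D4
Step 3: apply the feedback formula to (D1+D2), (D3+D4)
Step 2 collapses a parallel group.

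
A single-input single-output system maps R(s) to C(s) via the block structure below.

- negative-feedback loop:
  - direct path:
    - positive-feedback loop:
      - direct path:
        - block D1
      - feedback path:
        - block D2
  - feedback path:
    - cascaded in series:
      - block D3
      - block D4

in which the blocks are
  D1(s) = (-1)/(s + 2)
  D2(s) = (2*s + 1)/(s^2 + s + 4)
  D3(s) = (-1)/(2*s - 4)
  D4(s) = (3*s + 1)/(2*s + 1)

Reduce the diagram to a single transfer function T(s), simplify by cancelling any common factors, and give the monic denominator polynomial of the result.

The answer is s^5 + 3*s^4/2 + 13*s^3/4 - 5*s^2 - 73*s/4 - 8.

Reasoning:
[1] reduce the feedback loop with forward D1 and return D2; result (-s^2 - s - 4)/(s^3 + 3*s^2 + 8*s + 9)
[2] cascade D3, D4; result (-3*s - 1)/(4*s^2 - 6*s - 4)
[3] feedback reduction of [D1/(1-D1*D2)], (D3*D4); result (-4*s^4 + 2*s^3 - 6*s^2 + 28*s + 16)/(4*s^5 + 6*s^4 + 13*s^3 - 20*s^2 - 73*s - 32)
T(s) is the step-3 result (common factors already cancelled). Leading coefficient of the denominator: 4. Divide through by 4 for the monic polynomial.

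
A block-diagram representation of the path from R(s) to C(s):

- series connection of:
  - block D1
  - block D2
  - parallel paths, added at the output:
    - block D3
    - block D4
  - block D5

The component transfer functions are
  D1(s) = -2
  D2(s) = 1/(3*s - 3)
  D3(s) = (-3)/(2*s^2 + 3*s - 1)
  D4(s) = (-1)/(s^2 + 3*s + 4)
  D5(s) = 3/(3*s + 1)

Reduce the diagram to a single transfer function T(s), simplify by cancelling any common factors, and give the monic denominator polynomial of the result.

Step 1. sum the parallel branches D3, D4 gives (-5*s^2 - 12*s - 11)/(2*s^4 + 9*s^3 + 16*s^2 + 9*s - 4)
Step 2. multiply D1, D2, (D3+D4), D5 (series) gives (10*s^2 + 24*s + 22)/(6*s^6 + 23*s^5 + 28*s^4 - 14*s^3 - 46*s^2 - s + 4)
The result of step 2 is T(s) in lowest terms. Its denominator has leading coefficient 6; dividing the denominator through by 6 makes it monic.

Hence the answer: s^6 + 23*s^5/6 + 14*s^4/3 - 7*s^3/3 - 23*s^2/3 - s/6 + 2/3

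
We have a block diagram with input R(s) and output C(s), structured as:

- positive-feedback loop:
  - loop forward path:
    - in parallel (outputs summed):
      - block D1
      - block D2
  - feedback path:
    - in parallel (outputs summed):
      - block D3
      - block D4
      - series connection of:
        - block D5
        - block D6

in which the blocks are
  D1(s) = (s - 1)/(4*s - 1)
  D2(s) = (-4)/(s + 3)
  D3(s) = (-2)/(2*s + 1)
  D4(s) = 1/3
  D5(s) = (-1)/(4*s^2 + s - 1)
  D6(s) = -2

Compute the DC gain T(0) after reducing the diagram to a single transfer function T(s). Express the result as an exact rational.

Step 1. combine D1, D2 in parallel, giving (s^2 - 14*s + 1)/(4*s^2 + 11*s - 3)
Step 2. series reduction of D5, D6, giving 2/(4*s^2 + s - 1)
Step 3. sum the parallel branches D3, D4, (D5*D6), giving (8*s^3 - 18*s^2 + 5*s + 11)/(24*s^3 + 18*s^2 - 3*s - 3)
Step 4. feedback reduction of (D1+D2), (D3+D4+(D5*D6)), giving (24*s^5 - 318*s^4 - 231*s^3 + 57*s^2 + 39*s - 3)/(88*s^5 + 466*s^4 - 151*s^3 - 22*s^2 + 125*s - 2)
That last expression is T(s); at s = 0 only the constant terms survive, so T(0) = -3/(-2) = 3/2.

Answer: 3/2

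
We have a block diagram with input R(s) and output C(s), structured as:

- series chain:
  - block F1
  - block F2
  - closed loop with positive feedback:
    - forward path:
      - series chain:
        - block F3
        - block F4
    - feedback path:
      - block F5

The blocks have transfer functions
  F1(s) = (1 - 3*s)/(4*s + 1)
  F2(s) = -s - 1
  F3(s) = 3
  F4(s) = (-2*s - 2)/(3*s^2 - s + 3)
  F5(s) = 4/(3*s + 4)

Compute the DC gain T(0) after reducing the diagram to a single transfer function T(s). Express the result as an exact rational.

First reduce the diagram to T(s).

1. series reduction of F3, F4, giving (-6*s - 6)/(3*s^2 - s + 3)
2. collapse the loop ((F3*F4) forward, F5 return), giving (-18*s^2 - 42*s - 24)/(9*s^3 + 9*s^2 + 29*s + 36)
3. multiply F1, F2, [(F3*F4)/(1-(F3*F4)*F5)] (series), giving (-54*s^4 - 162*s^3 - 138*s^2 - 6*s + 24)/(36*s^4 + 45*s^3 + 125*s^2 + 173*s + 36)
Step 3 gives the overall T(s). Then T(0) = 24/36 = 2/3.

Answer: 2/3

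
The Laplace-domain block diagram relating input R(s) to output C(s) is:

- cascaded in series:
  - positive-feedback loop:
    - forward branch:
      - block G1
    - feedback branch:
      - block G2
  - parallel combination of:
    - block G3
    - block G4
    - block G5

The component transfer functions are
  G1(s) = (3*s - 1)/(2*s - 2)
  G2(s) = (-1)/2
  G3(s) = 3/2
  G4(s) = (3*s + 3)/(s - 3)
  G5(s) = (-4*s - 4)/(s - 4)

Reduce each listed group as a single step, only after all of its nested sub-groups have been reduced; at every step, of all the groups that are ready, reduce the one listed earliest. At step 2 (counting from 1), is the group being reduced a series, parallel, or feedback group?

The answer is parallel.

Reasoning:
(1) collapse the loop (G1 forward, G2 return)
(2) combine G3, G4, G5 in parallel
(3) reduce the series chain [G1/(1-G1*G2)], (G3+G4+G5)
So the answer for step 2 is parallel.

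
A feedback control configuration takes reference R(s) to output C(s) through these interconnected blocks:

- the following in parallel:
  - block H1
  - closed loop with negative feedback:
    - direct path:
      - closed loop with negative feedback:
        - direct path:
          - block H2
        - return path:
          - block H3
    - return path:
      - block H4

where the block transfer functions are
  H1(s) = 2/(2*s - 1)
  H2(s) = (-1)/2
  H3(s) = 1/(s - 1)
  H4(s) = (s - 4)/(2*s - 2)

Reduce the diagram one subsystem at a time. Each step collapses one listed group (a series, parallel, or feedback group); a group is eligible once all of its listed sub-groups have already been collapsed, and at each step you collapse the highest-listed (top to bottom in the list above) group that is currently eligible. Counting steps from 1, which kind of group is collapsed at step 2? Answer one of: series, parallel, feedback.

Answer: feedback

Working:
Step 1: reduce the feedback loop with forward H2 and return H3
Step 2: reduce the feedback loop with forward [H2/(1+H2*H3)] and return H4
Step 3: combine H1, [[H2/(1+H2*H3)]/(1+[H2/(1+H2*H3)]*H4)] in parallel
The group at step 2 is a feedback group.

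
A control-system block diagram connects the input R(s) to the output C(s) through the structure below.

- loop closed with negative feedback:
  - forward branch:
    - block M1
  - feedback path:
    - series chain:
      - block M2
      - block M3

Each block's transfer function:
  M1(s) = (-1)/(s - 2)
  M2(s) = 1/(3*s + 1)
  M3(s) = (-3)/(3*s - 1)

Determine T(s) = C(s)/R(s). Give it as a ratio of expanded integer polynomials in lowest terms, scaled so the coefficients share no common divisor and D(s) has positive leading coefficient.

Step 1 - combine M2, M3 in series: (-3)/(9*s^2 - 1)
Step 2 - collapse the loop (M1 forward, (M2*M3) return); the result is T(s) itself (integer coefficients, no common factor, positive leading denominator coefficient)

Hence the answer: (1 - 9*s^2)/(9*s^3 - 18*s^2 - s + 5)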